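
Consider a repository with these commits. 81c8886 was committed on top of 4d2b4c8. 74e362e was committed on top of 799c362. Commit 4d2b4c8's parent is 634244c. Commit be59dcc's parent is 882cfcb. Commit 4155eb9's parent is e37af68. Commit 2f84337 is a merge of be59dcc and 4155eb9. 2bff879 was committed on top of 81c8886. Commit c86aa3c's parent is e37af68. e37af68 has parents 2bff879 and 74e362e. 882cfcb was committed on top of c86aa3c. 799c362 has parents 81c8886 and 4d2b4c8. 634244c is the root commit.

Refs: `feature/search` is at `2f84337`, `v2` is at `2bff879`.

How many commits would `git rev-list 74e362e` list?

Walking parent pointers from 74e362e: reachable set = {4d2b4c8, 634244c, 74e362e, 799c362, 81c8886}.
That is 5 commits.

5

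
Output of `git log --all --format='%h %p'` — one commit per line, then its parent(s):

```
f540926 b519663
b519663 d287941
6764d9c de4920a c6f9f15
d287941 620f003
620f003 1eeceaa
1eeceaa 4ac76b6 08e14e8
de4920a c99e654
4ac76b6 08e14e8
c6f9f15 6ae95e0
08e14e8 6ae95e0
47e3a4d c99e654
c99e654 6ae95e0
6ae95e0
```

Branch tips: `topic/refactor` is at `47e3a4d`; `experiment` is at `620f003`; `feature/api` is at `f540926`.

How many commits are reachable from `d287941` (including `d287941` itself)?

Walking parent pointers from d287941: reachable set = {08e14e8, 1eeceaa, 4ac76b6, 620f003, 6ae95e0, d287941}.
That is 6 commits.

6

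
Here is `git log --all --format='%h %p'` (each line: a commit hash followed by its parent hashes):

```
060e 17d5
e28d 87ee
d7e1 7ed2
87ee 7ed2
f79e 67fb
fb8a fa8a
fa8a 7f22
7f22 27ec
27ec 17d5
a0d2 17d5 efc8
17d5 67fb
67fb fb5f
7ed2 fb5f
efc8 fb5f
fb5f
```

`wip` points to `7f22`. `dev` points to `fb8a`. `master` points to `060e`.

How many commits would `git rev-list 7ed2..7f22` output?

4

Reachable from 7f22: {17d5, 27ec, 67fb, 7f22, fb5f}.
Reachable from 7ed2: {7ed2, fb5f}.
In 7f22's history but not 7ed2's: {17d5, 27ec, 67fb, 7f22} — 4 commits.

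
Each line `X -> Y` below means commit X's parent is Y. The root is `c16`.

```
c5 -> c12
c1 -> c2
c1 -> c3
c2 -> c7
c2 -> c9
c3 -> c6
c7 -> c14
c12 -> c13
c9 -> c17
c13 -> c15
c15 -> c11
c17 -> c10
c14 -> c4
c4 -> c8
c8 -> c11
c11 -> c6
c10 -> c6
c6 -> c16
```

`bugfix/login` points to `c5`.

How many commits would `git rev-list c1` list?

Walking parent pointers from c1: reachable set = {c1, c10, c11, c14, c16, c17, c2, c3, c4, c6, c7, c8, c9}.
That is 13 commits.

13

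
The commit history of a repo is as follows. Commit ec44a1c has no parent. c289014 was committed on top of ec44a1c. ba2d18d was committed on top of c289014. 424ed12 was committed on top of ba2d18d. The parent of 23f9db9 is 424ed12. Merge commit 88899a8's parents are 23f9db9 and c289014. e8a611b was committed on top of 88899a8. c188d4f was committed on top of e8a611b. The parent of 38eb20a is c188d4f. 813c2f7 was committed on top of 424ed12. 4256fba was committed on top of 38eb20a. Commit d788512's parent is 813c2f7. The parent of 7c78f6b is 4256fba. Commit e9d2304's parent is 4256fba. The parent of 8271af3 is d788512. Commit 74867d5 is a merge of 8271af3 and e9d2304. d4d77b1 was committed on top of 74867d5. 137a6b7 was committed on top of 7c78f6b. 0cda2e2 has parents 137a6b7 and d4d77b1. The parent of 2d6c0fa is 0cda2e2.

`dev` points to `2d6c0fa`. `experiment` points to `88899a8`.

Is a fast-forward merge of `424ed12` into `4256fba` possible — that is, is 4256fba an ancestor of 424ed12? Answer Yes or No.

No

A fast-forward from 4256fba to 424ed12 is possible iff 4256fba is an ancestor of 424ed12.
Ancestors of 424ed12: {424ed12, ba2d18d, c289014, ec44a1c}.
4256fba is not among them, so fast-forward is not possible.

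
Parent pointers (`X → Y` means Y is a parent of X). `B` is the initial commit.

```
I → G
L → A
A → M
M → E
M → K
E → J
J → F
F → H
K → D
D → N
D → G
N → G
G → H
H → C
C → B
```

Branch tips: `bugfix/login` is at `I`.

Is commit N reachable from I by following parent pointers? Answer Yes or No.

Ancestors of I: {B, C, G, H, I}.
N is not in that set, so it is not an ancestor of I.

No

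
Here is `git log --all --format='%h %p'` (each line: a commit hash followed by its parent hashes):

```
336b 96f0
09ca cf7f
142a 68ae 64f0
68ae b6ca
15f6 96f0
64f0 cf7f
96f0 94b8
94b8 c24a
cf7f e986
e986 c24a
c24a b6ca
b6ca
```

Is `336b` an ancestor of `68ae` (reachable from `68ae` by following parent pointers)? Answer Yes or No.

No

Ancestors of 68ae: {68ae, b6ca}.
336b is not in that set, so it is not an ancestor of 68ae.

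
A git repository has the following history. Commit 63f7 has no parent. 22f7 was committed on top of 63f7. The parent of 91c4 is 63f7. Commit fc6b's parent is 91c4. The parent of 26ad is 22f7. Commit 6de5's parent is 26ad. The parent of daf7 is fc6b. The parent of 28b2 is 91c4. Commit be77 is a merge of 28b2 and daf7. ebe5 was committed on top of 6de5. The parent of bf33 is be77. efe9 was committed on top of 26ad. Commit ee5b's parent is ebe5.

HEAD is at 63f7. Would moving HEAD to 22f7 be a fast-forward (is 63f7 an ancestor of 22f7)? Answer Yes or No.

A fast-forward from 63f7 to 22f7 is possible iff 63f7 is an ancestor of 22f7.
Ancestors of 22f7: {22f7, 63f7}.
63f7 is among them, so fast-forward is possible.

Yes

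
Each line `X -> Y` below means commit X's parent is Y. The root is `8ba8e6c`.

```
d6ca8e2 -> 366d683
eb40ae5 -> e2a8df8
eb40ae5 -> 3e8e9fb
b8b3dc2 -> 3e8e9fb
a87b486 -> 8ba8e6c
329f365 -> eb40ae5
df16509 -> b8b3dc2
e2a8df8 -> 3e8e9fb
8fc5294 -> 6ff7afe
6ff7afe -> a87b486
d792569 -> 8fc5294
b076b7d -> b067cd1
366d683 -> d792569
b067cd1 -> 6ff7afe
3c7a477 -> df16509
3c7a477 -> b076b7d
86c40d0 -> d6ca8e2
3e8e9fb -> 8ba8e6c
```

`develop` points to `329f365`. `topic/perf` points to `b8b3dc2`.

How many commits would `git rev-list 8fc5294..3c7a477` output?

6

Reachable from 3c7a477: {3c7a477, 3e8e9fb, 6ff7afe, 8ba8e6c, a87b486, b067cd1, b076b7d, b8b3dc2, df16509}.
Reachable from 8fc5294: {6ff7afe, 8ba8e6c, 8fc5294, a87b486}.
In 3c7a477's history but not 8fc5294's: {3c7a477, 3e8e9fb, b067cd1, b076b7d, b8b3dc2, df16509} — 6 commits.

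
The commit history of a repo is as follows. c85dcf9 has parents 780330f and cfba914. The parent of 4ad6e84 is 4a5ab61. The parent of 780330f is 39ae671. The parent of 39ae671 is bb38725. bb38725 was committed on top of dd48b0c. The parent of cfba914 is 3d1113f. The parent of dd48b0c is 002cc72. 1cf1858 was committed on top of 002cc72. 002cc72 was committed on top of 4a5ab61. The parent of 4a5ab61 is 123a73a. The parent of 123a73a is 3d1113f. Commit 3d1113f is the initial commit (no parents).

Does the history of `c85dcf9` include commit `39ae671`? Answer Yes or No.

Yes

Ancestors of c85dcf9 (commits reachable by following parents): {002cc72, 123a73a, 39ae671, 3d1113f, 4a5ab61, 780330f, bb38725, c85dcf9, cfba914, dd48b0c}.
39ae671 is in that set, so it is an ancestor of c85dcf9.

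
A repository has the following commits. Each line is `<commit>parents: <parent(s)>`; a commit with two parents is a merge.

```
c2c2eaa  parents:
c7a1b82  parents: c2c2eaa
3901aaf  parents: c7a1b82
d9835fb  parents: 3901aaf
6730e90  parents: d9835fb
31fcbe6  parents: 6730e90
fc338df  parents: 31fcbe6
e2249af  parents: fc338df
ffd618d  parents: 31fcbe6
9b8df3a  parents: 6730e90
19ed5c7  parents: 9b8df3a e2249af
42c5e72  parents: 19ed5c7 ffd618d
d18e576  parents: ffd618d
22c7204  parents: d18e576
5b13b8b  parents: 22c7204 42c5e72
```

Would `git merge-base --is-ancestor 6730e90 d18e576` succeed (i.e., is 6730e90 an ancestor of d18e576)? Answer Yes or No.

Ancestors of d18e576 (commits reachable by following parents): {31fcbe6, 3901aaf, 6730e90, c2c2eaa, c7a1b82, d18e576, d9835fb, ffd618d}.
6730e90 is in that set, so it is an ancestor of d18e576.

Yes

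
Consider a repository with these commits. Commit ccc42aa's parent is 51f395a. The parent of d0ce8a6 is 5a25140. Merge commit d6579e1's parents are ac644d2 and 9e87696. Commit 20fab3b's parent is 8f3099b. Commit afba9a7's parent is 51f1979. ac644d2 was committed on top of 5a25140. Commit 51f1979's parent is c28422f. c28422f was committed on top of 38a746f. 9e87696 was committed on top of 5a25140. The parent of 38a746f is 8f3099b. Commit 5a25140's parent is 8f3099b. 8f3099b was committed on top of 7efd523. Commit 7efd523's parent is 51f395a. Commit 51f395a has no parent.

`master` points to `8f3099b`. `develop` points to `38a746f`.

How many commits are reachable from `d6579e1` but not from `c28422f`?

Reachable from d6579e1: {51f395a, 5a25140, 7efd523, 8f3099b, 9e87696, ac644d2, d6579e1}.
Reachable from c28422f: {38a746f, 51f395a, 7efd523, 8f3099b, c28422f}.
In d6579e1's history but not c28422f's: {5a25140, 9e87696, ac644d2, d6579e1} — 4 commits.

4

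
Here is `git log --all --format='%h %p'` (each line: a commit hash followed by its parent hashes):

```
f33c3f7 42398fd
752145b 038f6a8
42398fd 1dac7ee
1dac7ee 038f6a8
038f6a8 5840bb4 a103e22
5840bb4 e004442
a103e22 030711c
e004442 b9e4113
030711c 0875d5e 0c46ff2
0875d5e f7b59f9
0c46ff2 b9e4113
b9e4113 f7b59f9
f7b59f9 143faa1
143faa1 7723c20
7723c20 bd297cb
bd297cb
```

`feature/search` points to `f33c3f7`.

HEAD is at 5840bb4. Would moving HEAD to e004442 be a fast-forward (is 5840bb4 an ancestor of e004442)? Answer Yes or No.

No

A fast-forward from 5840bb4 to e004442 is possible iff 5840bb4 is an ancestor of e004442.
Ancestors of e004442: {143faa1, 7723c20, b9e4113, bd297cb, e004442, f7b59f9}.
5840bb4 is not among them, so fast-forward is not possible.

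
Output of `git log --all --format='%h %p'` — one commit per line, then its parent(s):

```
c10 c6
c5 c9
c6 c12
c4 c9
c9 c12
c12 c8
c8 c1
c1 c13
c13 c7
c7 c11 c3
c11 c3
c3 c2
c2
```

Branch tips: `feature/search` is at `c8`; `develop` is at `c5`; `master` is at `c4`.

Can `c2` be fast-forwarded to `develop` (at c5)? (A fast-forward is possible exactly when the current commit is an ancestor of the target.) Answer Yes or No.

Yes

A fast-forward from c2 to c5 is possible iff c2 is an ancestor of c5.
Ancestors of c5: {c1, c11, c12, c13, c2, c3, c5, c7, c8, c9}.
c2 is among them, so fast-forward is possible.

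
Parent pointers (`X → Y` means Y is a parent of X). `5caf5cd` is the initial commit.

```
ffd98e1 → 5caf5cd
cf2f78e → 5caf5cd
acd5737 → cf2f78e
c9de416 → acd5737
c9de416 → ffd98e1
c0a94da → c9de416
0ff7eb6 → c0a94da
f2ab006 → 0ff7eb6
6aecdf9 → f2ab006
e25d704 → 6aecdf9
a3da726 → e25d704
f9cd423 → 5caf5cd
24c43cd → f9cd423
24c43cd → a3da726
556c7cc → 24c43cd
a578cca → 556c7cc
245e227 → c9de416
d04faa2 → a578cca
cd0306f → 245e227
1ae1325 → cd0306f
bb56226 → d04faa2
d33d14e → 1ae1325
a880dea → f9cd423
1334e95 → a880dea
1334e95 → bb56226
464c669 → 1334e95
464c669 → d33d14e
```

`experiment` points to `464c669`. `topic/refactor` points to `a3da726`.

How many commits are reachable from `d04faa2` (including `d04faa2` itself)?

Walking parent pointers from d04faa2: reachable set = {0ff7eb6, 24c43cd, 556c7cc, 5caf5cd, 6aecdf9, a3da726, a578cca, acd5737, c0a94da, c9de416, cf2f78e, d04faa2, e25d704, f2ab006, f9cd423, ffd98e1}.
That is 16 commits.

16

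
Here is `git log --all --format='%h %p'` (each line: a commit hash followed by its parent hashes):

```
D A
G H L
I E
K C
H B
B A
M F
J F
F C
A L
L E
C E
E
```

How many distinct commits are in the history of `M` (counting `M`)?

4

Walking parent pointers from M: reachable set = {C, E, F, M}.
That is 4 commits.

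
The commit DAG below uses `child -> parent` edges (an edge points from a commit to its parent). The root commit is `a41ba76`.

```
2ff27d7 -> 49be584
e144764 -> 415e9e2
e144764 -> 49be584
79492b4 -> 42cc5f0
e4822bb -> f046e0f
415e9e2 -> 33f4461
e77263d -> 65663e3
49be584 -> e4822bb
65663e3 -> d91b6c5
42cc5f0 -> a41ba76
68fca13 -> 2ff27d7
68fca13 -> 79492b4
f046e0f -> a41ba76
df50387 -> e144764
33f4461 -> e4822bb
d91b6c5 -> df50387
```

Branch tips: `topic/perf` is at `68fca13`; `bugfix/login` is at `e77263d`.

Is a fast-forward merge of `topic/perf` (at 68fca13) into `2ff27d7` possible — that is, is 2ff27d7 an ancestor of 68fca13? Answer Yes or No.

Yes

A fast-forward from 2ff27d7 to 68fca13 is possible iff 2ff27d7 is an ancestor of 68fca13.
Ancestors of 68fca13: {2ff27d7, 42cc5f0, 49be584, 68fca13, 79492b4, a41ba76, e4822bb, f046e0f}.
2ff27d7 is among them, so fast-forward is possible.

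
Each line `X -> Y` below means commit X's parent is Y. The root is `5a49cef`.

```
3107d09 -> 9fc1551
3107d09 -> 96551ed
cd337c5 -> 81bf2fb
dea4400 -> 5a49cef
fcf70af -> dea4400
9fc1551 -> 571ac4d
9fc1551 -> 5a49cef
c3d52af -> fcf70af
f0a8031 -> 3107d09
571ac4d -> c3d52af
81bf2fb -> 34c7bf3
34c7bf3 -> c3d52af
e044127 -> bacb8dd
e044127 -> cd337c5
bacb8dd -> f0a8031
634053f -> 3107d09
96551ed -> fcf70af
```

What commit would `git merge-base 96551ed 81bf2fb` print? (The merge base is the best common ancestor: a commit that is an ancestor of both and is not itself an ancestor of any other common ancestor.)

fcf70af

Ancestors of 96551ed: {5a49cef, 96551ed, dea4400, fcf70af}.
Ancestors of 81bf2fb: {34c7bf3, 5a49cef, 81bf2fb, c3d52af, dea4400, fcf70af}.
Common ancestors: {5a49cef, dea4400, fcf70af}.
Among these, fcf70af is not an ancestor of any other common ancestor — it is the merge base.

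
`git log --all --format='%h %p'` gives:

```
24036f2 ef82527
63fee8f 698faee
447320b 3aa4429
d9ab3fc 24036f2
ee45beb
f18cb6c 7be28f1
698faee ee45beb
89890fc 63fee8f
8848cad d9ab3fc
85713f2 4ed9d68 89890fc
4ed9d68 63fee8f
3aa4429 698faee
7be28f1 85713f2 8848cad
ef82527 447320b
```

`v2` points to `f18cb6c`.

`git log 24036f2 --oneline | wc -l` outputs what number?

Walking parent pointers from 24036f2: reachable set = {24036f2, 3aa4429, 447320b, 698faee, ee45beb, ef82527}.
That is 6 commits.

6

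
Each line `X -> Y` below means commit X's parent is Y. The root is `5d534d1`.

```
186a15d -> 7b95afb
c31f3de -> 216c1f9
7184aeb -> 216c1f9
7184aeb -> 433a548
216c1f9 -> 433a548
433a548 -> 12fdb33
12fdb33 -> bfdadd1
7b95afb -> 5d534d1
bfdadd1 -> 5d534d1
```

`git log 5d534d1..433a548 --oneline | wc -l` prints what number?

Reachable from 433a548: {12fdb33, 433a548, 5d534d1, bfdadd1}.
Reachable from 5d534d1: {5d534d1}.
In 433a548's history but not 5d534d1's: {12fdb33, 433a548, bfdadd1} — 3 commits.

3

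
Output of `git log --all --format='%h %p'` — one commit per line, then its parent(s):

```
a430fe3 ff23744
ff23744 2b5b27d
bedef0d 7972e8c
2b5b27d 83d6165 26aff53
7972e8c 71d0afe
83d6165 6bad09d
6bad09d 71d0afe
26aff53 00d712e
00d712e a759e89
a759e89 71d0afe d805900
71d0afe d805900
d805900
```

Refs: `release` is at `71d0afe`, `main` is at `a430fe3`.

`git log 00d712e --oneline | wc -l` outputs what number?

Walking parent pointers from 00d712e: reachable set = {00d712e, 71d0afe, a759e89, d805900}.
That is 4 commits.

4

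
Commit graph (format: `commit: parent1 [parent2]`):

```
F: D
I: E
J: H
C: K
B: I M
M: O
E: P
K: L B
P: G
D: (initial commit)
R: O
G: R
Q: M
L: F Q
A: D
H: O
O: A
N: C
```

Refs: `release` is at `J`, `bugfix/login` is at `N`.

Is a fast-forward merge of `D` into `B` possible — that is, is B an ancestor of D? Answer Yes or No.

A fast-forward from B to D is possible iff B is an ancestor of D.
Ancestors of D: {D}.
B is not among them, so fast-forward is not possible.

No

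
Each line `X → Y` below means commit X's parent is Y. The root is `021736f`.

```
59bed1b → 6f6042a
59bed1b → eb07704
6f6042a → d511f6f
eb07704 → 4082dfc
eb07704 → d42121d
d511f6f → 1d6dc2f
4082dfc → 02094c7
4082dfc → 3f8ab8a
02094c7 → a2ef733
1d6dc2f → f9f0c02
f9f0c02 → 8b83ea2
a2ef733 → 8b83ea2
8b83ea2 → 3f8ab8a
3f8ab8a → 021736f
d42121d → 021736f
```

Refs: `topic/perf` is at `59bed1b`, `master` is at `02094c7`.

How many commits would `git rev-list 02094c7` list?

Walking parent pointers from 02094c7: reachable set = {02094c7, 021736f, 3f8ab8a, 8b83ea2, a2ef733}.
That is 5 commits.

5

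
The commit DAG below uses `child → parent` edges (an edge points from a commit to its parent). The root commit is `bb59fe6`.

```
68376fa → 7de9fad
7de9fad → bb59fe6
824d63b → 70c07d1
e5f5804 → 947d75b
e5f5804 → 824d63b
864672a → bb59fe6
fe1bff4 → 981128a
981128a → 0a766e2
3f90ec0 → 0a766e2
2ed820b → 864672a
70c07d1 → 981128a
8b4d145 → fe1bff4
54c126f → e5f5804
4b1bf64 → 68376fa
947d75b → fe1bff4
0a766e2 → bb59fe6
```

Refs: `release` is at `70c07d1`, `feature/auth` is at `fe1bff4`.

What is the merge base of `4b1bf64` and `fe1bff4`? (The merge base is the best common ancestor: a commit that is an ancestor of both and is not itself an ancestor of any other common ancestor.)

bb59fe6

Ancestors of 4b1bf64: {4b1bf64, 68376fa, 7de9fad, bb59fe6}.
Ancestors of fe1bff4: {0a766e2, 981128a, bb59fe6, fe1bff4}.
Common ancestors: {bb59fe6}.
The only common ancestor is bb59fe6, so it is the merge base.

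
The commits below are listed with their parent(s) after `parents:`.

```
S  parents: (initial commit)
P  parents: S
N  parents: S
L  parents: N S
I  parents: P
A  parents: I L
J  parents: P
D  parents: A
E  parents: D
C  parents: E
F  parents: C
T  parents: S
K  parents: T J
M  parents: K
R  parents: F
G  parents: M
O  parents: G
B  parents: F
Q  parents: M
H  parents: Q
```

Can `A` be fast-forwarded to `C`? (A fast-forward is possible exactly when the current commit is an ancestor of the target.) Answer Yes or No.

Yes

A fast-forward from A to C is possible iff A is an ancestor of C.
Ancestors of C: {A, C, D, E, I, L, N, P, S}.
A is among them, so fast-forward is possible.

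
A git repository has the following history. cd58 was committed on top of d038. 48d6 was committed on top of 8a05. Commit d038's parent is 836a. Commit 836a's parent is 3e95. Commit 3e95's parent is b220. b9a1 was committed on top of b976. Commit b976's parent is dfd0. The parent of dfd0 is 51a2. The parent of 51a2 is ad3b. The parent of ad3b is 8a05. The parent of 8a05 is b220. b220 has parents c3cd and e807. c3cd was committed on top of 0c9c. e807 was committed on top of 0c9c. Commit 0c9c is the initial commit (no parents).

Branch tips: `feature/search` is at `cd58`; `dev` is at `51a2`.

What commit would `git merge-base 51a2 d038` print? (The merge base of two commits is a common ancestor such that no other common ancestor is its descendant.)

Ancestors of 51a2: {0c9c, 51a2, 8a05, ad3b, b220, c3cd, e807}.
Ancestors of d038: {0c9c, 3e95, 836a, b220, c3cd, d038, e807}.
Common ancestors: {0c9c, b220, c3cd, e807}.
Among these, b220 is not an ancestor of any other common ancestor — it is the merge base.

b220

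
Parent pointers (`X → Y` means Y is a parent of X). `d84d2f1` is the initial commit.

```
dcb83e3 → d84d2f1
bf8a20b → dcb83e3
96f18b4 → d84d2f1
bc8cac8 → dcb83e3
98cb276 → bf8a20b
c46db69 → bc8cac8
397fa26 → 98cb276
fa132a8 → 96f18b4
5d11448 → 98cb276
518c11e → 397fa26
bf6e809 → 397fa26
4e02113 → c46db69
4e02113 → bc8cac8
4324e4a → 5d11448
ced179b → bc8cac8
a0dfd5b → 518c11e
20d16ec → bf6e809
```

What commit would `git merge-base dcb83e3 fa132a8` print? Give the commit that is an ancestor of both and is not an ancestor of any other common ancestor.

d84d2f1

Ancestors of dcb83e3: {d84d2f1, dcb83e3}.
Ancestors of fa132a8: {96f18b4, d84d2f1, fa132a8}.
Common ancestors: {d84d2f1}.
The only common ancestor is d84d2f1, so it is the merge base.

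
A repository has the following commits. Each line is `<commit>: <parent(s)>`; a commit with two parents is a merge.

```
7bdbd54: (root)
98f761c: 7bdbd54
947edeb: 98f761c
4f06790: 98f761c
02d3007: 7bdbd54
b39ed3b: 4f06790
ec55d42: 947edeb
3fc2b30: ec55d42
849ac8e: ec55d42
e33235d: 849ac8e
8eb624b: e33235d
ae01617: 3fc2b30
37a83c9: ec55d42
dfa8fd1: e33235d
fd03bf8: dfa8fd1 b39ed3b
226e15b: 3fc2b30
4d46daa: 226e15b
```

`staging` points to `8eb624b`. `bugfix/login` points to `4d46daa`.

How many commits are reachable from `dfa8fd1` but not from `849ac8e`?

Reachable from dfa8fd1: {7bdbd54, 849ac8e, 947edeb, 98f761c, dfa8fd1, e33235d, ec55d42}.
Reachable from 849ac8e: {7bdbd54, 849ac8e, 947edeb, 98f761c, ec55d42}.
In dfa8fd1's history but not 849ac8e's: {dfa8fd1, e33235d} — 2 commits.

2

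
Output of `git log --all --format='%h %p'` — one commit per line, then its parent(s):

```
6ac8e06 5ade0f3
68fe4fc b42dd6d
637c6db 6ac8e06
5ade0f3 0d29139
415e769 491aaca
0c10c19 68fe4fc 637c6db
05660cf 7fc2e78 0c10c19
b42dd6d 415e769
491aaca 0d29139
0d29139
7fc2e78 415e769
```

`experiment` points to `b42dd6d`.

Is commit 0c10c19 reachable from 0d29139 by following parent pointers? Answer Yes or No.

Ancestors of 0d29139: {0d29139}.
0c10c19 is not in that set, so it is not an ancestor of 0d29139.

No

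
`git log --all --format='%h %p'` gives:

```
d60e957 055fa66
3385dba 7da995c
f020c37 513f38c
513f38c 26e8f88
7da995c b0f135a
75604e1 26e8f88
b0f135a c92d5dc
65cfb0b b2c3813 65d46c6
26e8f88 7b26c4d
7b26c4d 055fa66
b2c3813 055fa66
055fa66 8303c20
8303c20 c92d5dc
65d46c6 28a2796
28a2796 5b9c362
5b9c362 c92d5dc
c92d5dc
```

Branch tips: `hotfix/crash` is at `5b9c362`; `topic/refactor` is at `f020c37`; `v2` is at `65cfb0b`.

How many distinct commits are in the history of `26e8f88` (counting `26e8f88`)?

5

Walking parent pointers from 26e8f88: reachable set = {055fa66, 26e8f88, 7b26c4d, 8303c20, c92d5dc}.
That is 5 commits.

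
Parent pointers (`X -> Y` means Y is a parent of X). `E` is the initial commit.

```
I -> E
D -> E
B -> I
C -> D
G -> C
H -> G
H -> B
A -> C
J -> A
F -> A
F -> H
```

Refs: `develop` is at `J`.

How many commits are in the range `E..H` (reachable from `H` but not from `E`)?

6

Reachable from H: {B, C, D, E, G, H, I}.
Reachable from E: {E}.
In H's history but not E's: {B, C, D, G, H, I} — 6 commits.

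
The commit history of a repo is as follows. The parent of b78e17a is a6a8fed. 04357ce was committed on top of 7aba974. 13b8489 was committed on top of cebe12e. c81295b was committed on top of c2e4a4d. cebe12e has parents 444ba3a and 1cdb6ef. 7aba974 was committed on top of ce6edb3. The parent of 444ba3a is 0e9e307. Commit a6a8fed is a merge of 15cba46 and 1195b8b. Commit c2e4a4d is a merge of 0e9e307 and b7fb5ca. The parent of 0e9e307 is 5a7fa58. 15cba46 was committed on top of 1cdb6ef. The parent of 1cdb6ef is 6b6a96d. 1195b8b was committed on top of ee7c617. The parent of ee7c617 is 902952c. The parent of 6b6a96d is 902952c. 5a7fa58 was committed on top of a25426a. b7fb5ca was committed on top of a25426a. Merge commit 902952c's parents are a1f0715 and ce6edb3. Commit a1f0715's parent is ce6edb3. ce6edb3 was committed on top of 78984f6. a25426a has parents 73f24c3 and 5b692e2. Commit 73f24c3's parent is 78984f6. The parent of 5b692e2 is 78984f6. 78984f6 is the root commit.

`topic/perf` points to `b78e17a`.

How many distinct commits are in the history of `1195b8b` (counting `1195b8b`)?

Walking parent pointers from 1195b8b: reachable set = {1195b8b, 78984f6, 902952c, a1f0715, ce6edb3, ee7c617}.
That is 6 commits.

6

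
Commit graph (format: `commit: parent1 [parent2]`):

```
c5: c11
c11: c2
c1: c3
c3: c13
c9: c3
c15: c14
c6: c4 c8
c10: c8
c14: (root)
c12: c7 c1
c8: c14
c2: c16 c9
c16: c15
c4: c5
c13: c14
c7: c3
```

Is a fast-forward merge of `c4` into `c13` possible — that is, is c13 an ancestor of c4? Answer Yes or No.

A fast-forward from c13 to c4 is possible iff c13 is an ancestor of c4.
Ancestors of c4: {c11, c13, c14, c15, c16, c2, c3, c4, c5, c9}.
c13 is among them, so fast-forward is possible.

Yes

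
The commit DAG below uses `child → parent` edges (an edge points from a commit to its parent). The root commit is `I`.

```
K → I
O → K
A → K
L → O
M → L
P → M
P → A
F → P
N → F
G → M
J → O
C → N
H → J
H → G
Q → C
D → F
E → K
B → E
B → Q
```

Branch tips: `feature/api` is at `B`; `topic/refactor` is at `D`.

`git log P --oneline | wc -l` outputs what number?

7

Walking parent pointers from P: reachable set = {A, I, K, L, M, O, P}.
That is 7 commits.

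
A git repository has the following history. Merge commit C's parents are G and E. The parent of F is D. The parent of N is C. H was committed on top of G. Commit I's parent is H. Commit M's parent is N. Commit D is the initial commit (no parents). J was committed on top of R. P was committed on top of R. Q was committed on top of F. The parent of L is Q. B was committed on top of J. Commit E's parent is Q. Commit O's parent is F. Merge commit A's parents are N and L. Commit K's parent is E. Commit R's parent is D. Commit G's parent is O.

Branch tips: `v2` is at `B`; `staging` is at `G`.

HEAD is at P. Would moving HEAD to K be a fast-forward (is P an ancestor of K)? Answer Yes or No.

A fast-forward from P to K is possible iff P is an ancestor of K.
Ancestors of K: {D, E, F, K, Q}.
P is not among them, so fast-forward is not possible.

No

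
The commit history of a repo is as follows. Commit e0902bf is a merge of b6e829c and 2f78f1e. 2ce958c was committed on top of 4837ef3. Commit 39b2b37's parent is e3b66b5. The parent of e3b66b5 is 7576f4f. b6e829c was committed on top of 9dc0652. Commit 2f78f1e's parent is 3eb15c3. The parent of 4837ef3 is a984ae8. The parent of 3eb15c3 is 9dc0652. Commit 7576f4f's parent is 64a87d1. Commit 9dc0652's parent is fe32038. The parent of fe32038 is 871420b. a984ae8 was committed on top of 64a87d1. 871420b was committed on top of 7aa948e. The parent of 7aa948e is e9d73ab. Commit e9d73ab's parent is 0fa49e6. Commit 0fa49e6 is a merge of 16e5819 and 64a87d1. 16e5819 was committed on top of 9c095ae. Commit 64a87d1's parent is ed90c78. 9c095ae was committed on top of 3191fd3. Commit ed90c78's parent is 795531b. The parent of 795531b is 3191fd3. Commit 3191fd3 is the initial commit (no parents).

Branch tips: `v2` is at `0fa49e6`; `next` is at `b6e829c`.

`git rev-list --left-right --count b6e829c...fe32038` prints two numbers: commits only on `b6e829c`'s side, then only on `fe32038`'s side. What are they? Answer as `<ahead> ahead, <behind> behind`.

2 ahead, 0 behind

Reachable from b6e829c: {0fa49e6, 16e5819, 3191fd3, 64a87d1, 795531b, 7aa948e, 871420b, 9c095ae, 9dc0652, b6e829c, e9d73ab, ed90c78, fe32038}.
Reachable from fe32038: {0fa49e6, 16e5819, 3191fd3, 64a87d1, 795531b, 7aa948e, 871420b, 9c095ae, e9d73ab, ed90c78, fe32038}.
Only in b6e829c's history (ahead): {9dc0652, b6e829c} — 2.
Only in fe32038's history (behind): {} — 0.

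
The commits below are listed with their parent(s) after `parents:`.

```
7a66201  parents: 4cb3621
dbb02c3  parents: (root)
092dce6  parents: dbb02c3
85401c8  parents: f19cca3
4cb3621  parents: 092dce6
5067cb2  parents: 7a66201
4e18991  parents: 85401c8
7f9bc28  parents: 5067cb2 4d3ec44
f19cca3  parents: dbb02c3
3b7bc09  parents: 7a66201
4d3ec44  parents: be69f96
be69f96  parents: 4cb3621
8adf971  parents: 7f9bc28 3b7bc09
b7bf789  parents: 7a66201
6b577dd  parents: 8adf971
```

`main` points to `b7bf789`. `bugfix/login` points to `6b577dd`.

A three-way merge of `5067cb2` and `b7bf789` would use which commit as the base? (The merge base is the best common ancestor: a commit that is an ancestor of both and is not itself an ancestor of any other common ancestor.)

Ancestors of 5067cb2: {092dce6, 4cb3621, 5067cb2, 7a66201, dbb02c3}.
Ancestors of b7bf789: {092dce6, 4cb3621, 7a66201, b7bf789, dbb02c3}.
Common ancestors: {092dce6, 4cb3621, 7a66201, dbb02c3}.
Among these, 7a66201 is not an ancestor of any other common ancestor — it is the merge base.

7a66201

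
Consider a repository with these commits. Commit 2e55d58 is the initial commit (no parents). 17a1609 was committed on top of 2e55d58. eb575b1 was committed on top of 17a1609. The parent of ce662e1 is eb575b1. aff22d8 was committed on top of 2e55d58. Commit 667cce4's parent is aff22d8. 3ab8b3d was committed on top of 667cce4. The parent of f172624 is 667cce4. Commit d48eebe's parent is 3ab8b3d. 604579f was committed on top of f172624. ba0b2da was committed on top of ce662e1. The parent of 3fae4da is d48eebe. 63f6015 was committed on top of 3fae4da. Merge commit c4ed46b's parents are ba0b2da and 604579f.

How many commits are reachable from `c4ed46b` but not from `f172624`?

6

Reachable from c4ed46b: {17a1609, 2e55d58, 604579f, 667cce4, aff22d8, ba0b2da, c4ed46b, ce662e1, eb575b1, f172624}.
Reachable from f172624: {2e55d58, 667cce4, aff22d8, f172624}.
In c4ed46b's history but not f172624's: {17a1609, 604579f, ba0b2da, c4ed46b, ce662e1, eb575b1} — 6 commits.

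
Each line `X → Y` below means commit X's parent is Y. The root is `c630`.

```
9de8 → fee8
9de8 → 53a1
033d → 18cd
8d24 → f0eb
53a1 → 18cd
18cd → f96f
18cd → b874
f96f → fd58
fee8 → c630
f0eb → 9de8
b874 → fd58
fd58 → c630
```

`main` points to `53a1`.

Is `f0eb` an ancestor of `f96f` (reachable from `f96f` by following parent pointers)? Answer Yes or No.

No

Ancestors of f96f: {c630, f96f, fd58}.
f0eb is not in that set, so it is not an ancestor of f96f.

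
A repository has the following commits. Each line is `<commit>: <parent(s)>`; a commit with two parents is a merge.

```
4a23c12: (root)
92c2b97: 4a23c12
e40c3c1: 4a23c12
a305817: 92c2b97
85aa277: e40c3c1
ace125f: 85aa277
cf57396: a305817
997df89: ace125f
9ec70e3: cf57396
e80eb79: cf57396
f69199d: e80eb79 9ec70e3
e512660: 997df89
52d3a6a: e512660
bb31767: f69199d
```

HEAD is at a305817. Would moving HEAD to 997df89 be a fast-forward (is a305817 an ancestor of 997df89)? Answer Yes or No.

A fast-forward from a305817 to 997df89 is possible iff a305817 is an ancestor of 997df89.
Ancestors of 997df89: {4a23c12, 85aa277, 997df89, ace125f, e40c3c1}.
a305817 is not among them, so fast-forward is not possible.

No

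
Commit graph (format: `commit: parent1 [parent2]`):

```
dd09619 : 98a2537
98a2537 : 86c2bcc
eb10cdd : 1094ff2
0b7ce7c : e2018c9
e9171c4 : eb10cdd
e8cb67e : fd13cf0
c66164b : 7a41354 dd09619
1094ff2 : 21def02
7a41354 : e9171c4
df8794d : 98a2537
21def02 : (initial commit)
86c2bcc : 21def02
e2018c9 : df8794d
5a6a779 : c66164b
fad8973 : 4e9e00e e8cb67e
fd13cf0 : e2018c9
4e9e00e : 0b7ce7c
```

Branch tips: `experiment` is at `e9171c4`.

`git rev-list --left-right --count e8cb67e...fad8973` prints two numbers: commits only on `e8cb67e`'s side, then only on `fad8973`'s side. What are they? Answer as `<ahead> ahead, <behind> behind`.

Reachable from e8cb67e: {21def02, 86c2bcc, 98a2537, df8794d, e2018c9, e8cb67e, fd13cf0}.
Reachable from fad8973: {0b7ce7c, 21def02, 4e9e00e, 86c2bcc, 98a2537, df8794d, e2018c9, e8cb67e, fad8973, fd13cf0}.
Only in e8cb67e's history (ahead): {} — 0.
Only in fad8973's history (behind): {0b7ce7c, 4e9e00e, fad8973} — 3.

0 ahead, 3 behind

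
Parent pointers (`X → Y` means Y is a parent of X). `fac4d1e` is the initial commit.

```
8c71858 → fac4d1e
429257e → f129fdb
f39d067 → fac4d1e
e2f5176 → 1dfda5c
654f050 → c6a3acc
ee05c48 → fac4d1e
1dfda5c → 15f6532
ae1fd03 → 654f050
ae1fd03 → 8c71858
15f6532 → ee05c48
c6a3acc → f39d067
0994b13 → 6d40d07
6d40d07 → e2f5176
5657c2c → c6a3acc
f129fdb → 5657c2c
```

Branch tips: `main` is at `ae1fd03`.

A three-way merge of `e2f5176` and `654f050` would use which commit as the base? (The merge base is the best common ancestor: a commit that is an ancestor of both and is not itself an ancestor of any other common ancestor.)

Ancestors of e2f5176: {15f6532, 1dfda5c, e2f5176, ee05c48, fac4d1e}.
Ancestors of 654f050: {654f050, c6a3acc, f39d067, fac4d1e}.
Common ancestors: {fac4d1e}.
The only common ancestor is fac4d1e, so it is the merge base.

fac4d1e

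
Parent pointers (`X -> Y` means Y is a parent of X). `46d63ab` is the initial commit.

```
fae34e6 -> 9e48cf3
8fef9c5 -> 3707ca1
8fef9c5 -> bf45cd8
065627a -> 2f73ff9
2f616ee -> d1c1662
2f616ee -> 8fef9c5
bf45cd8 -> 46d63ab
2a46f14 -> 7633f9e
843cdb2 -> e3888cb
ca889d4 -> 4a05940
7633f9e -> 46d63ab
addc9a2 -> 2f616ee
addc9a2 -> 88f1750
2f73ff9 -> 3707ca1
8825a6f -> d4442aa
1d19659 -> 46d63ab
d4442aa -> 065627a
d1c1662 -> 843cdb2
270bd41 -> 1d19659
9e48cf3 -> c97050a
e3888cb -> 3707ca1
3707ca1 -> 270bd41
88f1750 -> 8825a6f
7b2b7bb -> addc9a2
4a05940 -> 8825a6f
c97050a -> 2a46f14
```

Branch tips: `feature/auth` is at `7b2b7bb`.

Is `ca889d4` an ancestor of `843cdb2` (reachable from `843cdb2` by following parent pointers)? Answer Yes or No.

No

Ancestors of 843cdb2: {1d19659, 270bd41, 3707ca1, 46d63ab, 843cdb2, e3888cb}.
ca889d4 is not in that set, so it is not an ancestor of 843cdb2.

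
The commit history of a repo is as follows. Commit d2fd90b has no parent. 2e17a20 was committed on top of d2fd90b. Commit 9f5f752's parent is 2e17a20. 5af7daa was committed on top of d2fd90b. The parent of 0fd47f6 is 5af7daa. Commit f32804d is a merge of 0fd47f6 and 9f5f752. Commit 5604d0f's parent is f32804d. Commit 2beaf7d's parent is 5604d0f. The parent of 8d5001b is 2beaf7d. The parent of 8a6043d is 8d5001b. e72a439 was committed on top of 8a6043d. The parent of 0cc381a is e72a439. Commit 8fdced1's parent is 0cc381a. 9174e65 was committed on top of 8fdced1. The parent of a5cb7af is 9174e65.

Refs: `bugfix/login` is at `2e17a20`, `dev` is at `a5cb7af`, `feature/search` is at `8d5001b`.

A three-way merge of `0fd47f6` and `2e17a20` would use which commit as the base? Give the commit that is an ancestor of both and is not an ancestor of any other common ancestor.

Ancestors of 0fd47f6: {0fd47f6, 5af7daa, d2fd90b}.
Ancestors of 2e17a20: {2e17a20, d2fd90b}.
Common ancestors: {d2fd90b}.
The only common ancestor is d2fd90b, so it is the merge base.

d2fd90b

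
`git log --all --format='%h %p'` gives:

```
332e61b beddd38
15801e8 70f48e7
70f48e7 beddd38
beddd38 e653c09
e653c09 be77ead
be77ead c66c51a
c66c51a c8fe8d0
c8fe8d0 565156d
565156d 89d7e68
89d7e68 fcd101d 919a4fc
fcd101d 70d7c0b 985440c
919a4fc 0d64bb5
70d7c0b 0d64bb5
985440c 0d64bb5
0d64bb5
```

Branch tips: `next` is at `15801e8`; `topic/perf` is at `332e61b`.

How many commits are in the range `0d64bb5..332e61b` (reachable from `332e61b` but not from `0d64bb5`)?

12

Reachable from 332e61b: {0d64bb5, 332e61b, 565156d, 70d7c0b, 89d7e68, 919a4fc, 985440c, be77ead, beddd38, c66c51a, c8fe8d0, e653c09, fcd101d}.
Reachable from 0d64bb5: {0d64bb5}.
In 332e61b's history but not 0d64bb5's: {332e61b, 565156d, 70d7c0b, 89d7e68, 919a4fc, 985440c, be77ead, beddd38, c66c51a, c8fe8d0, e653c09, fcd101d} — 12 commits.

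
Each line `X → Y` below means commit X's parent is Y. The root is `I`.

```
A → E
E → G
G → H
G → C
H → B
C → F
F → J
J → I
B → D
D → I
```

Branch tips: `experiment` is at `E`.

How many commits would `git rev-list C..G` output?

4

Reachable from G: {B, C, D, F, G, H, I, J}.
Reachable from C: {C, F, I, J}.
In G's history but not C's: {B, D, G, H} — 4 commits.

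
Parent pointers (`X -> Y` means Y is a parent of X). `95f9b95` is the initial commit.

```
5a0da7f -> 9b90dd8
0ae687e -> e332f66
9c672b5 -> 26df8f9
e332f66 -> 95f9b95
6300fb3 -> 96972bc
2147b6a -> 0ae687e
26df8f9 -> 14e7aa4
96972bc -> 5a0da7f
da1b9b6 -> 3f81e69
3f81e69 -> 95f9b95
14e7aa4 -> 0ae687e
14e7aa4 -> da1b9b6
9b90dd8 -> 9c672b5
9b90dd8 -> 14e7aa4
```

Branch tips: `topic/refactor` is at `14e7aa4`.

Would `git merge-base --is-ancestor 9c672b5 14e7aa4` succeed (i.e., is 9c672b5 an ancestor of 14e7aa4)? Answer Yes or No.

Ancestors of 14e7aa4: {0ae687e, 14e7aa4, 3f81e69, 95f9b95, da1b9b6, e332f66}.
9c672b5 is not in that set, so it is not an ancestor of 14e7aa4.

No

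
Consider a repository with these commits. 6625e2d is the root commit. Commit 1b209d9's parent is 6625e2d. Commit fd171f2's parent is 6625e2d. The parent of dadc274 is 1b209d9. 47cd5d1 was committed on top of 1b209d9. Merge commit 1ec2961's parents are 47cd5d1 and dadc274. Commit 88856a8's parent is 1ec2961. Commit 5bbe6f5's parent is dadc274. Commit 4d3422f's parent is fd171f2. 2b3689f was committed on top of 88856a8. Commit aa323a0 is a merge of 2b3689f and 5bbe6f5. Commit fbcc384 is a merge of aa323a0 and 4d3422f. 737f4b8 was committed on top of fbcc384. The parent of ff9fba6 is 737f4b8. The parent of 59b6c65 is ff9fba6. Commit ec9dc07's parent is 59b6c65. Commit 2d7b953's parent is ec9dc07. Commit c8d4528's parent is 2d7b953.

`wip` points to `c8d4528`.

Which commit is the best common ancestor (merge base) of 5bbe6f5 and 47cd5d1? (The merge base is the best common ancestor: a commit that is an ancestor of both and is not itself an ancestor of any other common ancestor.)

1b209d9

Ancestors of 5bbe6f5: {1b209d9, 5bbe6f5, 6625e2d, dadc274}.
Ancestors of 47cd5d1: {1b209d9, 47cd5d1, 6625e2d}.
Common ancestors: {1b209d9, 6625e2d}.
Among these, 1b209d9 is not an ancestor of any other common ancestor — it is the merge base.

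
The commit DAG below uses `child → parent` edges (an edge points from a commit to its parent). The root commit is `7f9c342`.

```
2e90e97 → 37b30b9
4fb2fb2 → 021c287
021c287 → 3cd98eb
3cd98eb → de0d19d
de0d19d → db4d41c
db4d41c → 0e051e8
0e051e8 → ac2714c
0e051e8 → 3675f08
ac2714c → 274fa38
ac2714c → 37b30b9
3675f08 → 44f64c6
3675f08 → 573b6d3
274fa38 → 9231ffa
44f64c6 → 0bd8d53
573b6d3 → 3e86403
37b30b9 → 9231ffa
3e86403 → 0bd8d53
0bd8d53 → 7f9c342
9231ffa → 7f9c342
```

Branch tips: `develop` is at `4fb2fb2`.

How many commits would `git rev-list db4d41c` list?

Walking parent pointers from db4d41c: reachable set = {0bd8d53, 0e051e8, 274fa38, 3675f08, 37b30b9, 3e86403, 44f64c6, 573b6d3, 7f9c342, 9231ffa, ac2714c, db4d41c}.
That is 12 commits.

12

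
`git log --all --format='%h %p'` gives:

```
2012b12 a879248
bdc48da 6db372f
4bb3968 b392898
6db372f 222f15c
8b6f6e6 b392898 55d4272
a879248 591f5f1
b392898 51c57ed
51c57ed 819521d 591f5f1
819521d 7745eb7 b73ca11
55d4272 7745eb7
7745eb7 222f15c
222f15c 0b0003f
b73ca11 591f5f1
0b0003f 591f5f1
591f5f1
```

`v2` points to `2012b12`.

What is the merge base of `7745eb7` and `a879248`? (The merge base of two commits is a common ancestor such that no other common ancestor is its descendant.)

591f5f1

Ancestors of 7745eb7: {0b0003f, 222f15c, 591f5f1, 7745eb7}.
Ancestors of a879248: {591f5f1, a879248}.
Common ancestors: {591f5f1}.
The only common ancestor is 591f5f1, so it is the merge base.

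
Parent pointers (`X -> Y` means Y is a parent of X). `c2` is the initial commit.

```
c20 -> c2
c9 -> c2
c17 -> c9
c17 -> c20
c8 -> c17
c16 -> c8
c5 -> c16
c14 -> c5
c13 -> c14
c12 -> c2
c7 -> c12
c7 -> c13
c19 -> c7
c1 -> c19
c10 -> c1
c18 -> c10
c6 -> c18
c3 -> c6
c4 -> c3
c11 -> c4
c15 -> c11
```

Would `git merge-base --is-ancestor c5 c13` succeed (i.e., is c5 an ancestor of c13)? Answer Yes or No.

Ancestors of c13 (commits reachable by following parents): {c13, c14, c16, c17, c2, c20, c5, c8, c9}.
c5 is in that set, so it is an ancestor of c13.

Yes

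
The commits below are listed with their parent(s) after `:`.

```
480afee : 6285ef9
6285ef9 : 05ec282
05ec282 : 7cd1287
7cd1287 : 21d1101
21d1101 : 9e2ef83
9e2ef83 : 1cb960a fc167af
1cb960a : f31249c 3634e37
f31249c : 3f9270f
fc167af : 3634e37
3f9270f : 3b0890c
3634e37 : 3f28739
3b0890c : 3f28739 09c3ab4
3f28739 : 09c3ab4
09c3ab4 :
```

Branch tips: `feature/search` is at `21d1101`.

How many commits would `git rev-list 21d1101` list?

Walking parent pointers from 21d1101: reachable set = {09c3ab4, 1cb960a, 21d1101, 3634e37, 3b0890c, 3f28739, 3f9270f, 9e2ef83, f31249c, fc167af}.
That is 10 commits.

10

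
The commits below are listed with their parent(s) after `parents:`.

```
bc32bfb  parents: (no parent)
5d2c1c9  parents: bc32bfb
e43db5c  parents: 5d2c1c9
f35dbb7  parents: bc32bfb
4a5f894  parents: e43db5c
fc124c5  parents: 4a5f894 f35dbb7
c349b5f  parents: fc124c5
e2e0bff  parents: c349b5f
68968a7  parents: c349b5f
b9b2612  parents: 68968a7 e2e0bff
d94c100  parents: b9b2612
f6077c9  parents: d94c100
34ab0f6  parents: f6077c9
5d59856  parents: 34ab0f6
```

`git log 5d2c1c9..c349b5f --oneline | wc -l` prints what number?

5

Reachable from c349b5f: {4a5f894, 5d2c1c9, bc32bfb, c349b5f, e43db5c, f35dbb7, fc124c5}.
Reachable from 5d2c1c9: {5d2c1c9, bc32bfb}.
In c349b5f's history but not 5d2c1c9's: {4a5f894, c349b5f, e43db5c, f35dbb7, fc124c5} — 5 commits.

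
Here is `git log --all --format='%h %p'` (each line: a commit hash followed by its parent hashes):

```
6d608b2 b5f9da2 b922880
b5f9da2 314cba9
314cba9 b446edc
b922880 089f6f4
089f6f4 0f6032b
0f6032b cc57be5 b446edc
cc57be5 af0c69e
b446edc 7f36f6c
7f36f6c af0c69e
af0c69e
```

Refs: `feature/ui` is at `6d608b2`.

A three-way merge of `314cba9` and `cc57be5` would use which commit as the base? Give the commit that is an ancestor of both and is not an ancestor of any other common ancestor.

Ancestors of 314cba9: {314cba9, 7f36f6c, af0c69e, b446edc}.
Ancestors of cc57be5: {af0c69e, cc57be5}.
Common ancestors: {af0c69e}.
The only common ancestor is af0c69e, so it is the merge base.

af0c69e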